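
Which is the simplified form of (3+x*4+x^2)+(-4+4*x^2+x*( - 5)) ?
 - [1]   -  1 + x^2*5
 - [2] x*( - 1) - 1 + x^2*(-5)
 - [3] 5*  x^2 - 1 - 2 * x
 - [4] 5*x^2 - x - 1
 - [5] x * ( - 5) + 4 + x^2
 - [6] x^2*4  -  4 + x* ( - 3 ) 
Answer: 4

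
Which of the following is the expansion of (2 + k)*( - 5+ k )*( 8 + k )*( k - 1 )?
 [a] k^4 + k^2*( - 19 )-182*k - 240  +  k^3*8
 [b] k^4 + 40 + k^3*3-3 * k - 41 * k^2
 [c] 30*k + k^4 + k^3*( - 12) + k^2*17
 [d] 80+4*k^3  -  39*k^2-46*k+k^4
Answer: d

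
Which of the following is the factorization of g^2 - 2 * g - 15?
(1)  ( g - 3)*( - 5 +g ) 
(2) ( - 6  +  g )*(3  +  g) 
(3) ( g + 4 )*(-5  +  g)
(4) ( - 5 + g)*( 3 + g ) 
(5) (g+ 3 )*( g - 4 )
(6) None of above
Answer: 4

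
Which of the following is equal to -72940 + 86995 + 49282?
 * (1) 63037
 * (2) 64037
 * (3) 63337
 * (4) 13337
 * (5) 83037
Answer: 3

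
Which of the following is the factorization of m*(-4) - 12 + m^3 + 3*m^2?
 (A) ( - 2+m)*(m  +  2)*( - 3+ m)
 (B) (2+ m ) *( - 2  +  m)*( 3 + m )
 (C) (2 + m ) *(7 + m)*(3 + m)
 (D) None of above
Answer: B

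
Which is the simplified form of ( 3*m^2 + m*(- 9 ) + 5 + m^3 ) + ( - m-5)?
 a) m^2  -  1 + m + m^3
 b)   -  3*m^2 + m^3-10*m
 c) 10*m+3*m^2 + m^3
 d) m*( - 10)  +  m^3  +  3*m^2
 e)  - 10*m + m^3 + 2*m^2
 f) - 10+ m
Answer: d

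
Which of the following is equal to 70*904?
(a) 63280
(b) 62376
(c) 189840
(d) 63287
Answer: a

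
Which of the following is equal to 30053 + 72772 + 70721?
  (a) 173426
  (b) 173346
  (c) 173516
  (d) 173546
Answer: d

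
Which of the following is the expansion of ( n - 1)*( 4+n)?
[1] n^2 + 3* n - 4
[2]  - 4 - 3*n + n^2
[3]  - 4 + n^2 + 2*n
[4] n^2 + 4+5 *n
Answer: 1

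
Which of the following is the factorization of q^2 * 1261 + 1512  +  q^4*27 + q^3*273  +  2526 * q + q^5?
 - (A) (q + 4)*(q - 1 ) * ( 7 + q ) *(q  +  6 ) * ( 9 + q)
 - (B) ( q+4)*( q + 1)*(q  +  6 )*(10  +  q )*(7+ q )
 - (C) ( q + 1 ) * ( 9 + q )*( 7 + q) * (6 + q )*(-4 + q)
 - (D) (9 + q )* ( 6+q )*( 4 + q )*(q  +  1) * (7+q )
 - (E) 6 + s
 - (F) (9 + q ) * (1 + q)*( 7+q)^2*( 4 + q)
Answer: D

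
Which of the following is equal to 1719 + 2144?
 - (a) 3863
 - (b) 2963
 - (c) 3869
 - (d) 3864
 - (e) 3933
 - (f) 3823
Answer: a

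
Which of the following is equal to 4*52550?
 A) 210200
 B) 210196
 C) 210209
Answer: A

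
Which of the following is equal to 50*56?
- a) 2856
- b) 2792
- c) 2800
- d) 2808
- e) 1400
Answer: c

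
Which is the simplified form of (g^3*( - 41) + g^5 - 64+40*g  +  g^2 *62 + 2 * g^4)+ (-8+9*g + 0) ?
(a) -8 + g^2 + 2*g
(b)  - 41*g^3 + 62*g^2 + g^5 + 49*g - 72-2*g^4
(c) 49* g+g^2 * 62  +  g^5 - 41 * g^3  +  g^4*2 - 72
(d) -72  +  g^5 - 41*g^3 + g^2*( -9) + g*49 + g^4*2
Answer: c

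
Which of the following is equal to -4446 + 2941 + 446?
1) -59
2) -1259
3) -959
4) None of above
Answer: 4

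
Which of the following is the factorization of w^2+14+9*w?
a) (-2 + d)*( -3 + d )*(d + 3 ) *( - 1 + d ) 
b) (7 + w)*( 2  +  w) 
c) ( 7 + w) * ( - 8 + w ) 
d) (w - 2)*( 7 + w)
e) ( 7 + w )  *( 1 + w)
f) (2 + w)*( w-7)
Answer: b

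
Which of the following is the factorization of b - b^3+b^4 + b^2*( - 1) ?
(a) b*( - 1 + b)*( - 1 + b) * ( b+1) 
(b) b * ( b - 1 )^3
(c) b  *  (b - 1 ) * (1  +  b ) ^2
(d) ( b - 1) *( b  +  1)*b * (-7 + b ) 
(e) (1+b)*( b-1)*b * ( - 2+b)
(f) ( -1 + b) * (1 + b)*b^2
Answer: a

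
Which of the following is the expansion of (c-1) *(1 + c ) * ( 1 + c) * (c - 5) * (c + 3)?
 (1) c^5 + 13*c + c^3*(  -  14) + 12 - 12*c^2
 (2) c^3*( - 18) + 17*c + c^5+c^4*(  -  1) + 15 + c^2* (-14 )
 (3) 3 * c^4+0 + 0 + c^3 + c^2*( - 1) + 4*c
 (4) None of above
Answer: 2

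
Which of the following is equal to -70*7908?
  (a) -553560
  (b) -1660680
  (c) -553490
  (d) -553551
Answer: a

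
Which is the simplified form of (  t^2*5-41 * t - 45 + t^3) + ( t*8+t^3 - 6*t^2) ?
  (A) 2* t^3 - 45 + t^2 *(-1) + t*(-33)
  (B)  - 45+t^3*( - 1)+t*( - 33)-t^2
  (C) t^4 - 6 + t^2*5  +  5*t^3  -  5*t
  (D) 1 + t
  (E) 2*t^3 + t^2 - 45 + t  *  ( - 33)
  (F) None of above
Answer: A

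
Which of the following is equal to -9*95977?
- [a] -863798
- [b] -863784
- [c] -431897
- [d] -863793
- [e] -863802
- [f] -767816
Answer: d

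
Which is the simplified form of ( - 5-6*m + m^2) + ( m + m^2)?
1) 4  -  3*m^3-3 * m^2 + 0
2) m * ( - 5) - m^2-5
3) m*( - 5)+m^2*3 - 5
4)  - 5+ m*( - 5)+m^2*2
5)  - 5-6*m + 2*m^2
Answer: 4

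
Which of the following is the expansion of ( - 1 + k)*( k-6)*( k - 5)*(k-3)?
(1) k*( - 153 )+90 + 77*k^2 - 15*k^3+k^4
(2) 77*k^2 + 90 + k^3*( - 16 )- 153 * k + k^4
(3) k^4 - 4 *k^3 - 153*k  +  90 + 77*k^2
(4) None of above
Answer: 1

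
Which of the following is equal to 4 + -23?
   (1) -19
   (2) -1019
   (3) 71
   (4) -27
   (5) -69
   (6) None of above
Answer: 1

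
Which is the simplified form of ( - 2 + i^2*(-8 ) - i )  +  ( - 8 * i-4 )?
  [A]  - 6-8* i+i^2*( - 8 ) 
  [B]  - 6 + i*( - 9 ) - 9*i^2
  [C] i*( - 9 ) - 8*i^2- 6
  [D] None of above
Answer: C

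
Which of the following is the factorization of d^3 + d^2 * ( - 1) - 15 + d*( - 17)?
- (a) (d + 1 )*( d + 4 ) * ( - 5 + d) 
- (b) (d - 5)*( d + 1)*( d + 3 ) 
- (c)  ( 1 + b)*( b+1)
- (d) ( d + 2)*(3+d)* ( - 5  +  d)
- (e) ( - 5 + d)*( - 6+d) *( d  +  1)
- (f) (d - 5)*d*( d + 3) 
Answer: b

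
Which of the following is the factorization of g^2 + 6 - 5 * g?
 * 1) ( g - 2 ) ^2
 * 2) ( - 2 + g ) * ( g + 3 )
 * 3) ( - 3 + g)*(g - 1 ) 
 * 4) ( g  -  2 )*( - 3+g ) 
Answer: 4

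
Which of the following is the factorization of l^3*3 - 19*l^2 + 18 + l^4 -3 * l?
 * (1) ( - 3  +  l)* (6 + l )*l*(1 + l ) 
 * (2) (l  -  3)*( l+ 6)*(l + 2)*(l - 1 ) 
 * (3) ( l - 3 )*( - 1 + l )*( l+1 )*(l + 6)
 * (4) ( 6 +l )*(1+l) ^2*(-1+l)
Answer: 3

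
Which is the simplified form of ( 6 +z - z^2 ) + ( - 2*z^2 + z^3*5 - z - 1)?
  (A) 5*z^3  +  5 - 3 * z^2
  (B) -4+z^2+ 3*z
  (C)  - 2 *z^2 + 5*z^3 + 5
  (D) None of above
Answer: A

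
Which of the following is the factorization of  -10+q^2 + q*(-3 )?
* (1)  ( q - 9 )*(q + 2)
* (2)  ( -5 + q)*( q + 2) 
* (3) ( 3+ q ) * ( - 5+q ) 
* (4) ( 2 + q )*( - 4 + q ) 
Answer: 2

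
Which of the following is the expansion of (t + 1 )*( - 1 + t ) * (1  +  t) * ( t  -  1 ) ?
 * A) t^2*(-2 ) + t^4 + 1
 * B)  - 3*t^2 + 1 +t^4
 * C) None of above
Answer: A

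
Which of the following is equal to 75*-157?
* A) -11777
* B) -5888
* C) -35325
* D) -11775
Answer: D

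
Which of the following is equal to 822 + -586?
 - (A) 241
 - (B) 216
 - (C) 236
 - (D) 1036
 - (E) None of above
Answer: C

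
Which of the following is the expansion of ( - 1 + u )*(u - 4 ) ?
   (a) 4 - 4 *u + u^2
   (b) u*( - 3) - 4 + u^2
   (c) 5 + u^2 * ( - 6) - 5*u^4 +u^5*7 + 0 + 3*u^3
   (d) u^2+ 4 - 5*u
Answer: d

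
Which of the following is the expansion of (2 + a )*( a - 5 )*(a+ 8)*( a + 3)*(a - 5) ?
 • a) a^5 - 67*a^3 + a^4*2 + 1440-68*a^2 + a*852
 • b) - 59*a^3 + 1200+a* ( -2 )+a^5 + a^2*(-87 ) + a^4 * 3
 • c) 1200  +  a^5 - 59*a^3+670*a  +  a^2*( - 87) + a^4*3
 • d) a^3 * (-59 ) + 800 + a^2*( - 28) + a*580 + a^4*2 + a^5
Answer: c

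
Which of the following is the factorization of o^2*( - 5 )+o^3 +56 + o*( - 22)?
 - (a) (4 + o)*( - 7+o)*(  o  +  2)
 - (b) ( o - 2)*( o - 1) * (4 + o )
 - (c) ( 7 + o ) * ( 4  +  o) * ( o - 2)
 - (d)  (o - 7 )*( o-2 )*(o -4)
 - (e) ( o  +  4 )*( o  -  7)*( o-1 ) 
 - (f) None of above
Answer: f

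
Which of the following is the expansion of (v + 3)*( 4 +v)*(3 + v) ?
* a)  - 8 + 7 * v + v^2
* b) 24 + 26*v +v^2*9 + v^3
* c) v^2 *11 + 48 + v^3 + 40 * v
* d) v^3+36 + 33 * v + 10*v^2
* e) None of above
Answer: d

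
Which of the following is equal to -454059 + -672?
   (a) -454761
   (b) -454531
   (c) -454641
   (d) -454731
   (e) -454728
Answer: d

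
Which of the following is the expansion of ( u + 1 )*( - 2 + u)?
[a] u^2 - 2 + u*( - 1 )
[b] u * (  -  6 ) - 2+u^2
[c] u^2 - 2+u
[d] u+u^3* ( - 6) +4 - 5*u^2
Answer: a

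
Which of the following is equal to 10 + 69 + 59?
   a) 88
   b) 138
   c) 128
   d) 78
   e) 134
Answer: b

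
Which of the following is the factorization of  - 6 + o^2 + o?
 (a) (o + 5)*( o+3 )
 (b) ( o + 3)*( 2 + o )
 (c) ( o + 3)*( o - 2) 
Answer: c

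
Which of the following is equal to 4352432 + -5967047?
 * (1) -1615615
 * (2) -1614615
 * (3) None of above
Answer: 2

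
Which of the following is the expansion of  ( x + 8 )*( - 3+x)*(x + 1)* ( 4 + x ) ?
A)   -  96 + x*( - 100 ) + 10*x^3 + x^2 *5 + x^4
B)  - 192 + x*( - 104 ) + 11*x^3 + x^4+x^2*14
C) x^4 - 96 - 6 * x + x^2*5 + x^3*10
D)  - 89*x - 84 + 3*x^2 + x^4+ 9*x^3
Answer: A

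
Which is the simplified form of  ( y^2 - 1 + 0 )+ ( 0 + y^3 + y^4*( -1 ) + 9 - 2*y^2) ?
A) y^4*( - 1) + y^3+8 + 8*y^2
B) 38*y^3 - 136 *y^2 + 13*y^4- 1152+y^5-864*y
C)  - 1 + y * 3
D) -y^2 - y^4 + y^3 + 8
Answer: D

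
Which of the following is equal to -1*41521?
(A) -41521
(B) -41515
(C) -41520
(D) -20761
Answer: A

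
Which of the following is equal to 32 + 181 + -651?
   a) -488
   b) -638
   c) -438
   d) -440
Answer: c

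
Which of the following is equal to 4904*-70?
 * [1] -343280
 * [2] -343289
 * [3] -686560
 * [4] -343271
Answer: 1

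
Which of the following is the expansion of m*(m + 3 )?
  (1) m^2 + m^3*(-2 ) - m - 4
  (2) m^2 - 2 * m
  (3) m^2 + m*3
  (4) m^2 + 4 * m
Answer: 3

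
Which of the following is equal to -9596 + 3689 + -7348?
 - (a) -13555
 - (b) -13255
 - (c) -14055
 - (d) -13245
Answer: b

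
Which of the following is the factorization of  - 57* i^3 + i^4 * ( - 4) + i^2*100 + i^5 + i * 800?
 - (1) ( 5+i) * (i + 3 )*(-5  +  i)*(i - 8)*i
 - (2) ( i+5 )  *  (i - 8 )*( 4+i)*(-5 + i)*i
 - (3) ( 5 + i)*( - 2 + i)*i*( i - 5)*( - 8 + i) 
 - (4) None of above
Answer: 2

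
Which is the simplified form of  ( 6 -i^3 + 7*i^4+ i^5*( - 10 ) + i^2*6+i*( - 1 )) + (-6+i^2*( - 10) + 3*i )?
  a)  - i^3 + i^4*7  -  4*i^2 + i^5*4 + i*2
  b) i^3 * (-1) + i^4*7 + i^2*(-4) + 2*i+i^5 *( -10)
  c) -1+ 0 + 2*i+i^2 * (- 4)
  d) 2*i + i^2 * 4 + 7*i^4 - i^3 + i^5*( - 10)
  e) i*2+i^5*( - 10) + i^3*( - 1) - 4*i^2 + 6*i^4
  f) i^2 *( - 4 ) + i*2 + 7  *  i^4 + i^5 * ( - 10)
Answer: b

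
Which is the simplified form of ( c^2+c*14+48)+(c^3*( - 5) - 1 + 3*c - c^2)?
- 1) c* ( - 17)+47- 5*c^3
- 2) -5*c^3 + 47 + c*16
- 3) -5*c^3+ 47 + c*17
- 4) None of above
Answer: 3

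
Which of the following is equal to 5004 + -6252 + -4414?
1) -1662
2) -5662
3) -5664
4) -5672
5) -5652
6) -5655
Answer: 2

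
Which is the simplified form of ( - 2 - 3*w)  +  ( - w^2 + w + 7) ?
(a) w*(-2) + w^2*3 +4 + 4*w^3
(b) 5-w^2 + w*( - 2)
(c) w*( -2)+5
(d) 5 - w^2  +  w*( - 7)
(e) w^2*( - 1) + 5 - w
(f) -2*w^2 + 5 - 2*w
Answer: b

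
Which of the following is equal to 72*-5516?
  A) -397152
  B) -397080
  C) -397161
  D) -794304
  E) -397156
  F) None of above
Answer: A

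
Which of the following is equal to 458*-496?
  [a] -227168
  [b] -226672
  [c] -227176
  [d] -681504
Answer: a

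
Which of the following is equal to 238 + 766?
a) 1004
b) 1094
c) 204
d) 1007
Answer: a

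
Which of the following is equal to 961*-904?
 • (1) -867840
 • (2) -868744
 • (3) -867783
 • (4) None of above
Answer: 2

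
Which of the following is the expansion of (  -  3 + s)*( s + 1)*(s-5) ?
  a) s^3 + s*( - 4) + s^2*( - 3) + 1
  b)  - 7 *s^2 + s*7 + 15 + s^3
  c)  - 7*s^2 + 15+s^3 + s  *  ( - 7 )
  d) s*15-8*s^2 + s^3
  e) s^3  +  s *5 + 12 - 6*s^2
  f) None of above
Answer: b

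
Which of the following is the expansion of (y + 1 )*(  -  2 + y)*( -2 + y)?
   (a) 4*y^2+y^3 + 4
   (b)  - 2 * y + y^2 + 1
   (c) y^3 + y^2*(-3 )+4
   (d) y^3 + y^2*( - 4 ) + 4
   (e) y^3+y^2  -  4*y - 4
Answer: c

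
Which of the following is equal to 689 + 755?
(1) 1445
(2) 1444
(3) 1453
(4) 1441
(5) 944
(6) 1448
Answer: 2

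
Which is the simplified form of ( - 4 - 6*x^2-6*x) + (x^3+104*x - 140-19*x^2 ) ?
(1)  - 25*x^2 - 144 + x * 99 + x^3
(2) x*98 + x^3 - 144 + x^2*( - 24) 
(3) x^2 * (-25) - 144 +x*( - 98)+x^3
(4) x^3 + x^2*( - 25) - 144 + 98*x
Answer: 4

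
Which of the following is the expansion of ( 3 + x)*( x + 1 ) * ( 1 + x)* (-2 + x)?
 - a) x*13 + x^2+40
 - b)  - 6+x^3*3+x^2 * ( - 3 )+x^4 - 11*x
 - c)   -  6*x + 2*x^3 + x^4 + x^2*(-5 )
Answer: b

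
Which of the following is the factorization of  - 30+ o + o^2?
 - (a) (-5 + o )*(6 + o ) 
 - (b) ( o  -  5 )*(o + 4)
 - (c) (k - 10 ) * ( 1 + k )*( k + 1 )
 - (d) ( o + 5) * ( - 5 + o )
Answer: a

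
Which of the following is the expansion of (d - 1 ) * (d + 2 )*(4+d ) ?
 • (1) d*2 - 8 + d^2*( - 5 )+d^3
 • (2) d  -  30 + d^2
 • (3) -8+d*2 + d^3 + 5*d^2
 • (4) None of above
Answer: 3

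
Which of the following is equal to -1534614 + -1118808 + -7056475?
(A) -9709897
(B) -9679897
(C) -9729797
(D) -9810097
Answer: A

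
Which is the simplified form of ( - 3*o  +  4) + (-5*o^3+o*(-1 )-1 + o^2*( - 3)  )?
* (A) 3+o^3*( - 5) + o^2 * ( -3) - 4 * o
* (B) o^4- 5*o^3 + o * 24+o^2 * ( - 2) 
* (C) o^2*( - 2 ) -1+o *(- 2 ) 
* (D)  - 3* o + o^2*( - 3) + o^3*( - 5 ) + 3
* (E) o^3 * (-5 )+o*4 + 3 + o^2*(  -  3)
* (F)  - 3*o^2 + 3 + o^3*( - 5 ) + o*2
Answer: A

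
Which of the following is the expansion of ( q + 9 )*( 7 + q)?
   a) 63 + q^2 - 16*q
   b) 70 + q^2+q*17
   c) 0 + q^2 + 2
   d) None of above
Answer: d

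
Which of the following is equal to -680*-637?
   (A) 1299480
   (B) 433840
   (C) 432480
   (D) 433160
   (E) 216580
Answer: D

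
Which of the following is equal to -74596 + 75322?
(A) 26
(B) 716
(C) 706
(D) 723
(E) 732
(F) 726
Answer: F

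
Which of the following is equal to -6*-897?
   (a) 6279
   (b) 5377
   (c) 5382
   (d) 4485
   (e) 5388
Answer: c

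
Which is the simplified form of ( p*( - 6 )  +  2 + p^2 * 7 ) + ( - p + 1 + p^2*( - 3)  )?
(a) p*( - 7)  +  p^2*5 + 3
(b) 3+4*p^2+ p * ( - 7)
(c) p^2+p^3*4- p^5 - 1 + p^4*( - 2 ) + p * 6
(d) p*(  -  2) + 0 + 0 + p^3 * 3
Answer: b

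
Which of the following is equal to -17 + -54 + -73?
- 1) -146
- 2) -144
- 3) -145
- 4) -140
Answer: 2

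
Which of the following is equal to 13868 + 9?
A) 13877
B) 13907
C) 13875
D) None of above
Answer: A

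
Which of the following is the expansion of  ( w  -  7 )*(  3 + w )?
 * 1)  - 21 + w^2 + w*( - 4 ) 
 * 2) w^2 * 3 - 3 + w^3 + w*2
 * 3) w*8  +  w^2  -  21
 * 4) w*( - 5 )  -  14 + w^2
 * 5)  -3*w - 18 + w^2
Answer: 1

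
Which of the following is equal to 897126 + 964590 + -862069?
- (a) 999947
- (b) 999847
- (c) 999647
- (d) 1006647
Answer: c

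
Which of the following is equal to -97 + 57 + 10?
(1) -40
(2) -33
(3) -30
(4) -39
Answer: 3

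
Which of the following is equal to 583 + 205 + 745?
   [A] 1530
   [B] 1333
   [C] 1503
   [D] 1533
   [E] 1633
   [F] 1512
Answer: D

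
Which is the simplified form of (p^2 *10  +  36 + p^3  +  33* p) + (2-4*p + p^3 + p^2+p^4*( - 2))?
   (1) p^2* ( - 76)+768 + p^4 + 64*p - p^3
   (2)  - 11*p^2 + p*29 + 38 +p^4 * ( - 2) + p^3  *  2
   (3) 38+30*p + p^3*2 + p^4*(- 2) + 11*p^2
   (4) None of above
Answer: 4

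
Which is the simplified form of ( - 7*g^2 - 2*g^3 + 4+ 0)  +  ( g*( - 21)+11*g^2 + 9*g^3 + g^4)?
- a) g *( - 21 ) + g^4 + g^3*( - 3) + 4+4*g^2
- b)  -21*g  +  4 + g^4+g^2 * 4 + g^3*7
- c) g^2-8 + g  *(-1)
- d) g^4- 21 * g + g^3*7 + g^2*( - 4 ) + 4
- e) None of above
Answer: b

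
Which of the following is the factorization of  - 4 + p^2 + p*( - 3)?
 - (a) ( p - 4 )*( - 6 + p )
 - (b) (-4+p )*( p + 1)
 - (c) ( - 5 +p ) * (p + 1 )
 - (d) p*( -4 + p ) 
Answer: b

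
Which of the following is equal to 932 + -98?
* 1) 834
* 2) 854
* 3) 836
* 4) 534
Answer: 1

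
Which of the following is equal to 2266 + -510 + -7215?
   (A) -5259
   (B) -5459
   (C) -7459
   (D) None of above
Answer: B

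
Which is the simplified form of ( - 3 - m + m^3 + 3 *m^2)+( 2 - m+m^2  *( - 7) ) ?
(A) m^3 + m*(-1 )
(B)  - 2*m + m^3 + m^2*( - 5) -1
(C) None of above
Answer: C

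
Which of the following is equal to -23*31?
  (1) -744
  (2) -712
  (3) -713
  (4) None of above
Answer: 3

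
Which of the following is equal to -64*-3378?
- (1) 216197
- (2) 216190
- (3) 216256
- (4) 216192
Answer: 4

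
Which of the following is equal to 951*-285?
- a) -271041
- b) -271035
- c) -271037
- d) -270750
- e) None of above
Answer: b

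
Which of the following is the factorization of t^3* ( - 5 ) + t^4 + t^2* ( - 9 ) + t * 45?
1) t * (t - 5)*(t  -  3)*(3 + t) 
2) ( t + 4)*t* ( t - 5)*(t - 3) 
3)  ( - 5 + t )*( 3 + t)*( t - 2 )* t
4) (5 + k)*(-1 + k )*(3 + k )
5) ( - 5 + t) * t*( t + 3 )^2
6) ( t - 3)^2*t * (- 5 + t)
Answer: 1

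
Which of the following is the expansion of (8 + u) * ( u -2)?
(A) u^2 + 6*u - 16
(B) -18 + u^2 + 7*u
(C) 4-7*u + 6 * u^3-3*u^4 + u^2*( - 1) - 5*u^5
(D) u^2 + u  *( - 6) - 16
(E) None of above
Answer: A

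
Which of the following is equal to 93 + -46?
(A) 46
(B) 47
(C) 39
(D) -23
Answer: B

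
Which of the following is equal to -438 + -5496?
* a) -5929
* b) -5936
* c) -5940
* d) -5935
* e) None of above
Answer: e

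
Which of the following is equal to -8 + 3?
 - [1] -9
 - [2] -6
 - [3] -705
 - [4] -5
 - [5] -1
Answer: 4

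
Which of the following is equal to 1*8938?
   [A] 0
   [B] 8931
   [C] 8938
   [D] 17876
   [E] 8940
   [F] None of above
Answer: C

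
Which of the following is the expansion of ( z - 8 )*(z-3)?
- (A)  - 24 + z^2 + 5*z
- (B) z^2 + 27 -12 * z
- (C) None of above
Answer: C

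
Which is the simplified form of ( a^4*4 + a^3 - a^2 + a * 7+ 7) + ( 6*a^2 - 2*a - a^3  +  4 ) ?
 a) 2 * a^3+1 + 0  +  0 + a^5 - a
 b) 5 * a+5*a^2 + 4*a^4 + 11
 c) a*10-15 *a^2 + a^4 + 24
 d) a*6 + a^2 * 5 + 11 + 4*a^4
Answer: b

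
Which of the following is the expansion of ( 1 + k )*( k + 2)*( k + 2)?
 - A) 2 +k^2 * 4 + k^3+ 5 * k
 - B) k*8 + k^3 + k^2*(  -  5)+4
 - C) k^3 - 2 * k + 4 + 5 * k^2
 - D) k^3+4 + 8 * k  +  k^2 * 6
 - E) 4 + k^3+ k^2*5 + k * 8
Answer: E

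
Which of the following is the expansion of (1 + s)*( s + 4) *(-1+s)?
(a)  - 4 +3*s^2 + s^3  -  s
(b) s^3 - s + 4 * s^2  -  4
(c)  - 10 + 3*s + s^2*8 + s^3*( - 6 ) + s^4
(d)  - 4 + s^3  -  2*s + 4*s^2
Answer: b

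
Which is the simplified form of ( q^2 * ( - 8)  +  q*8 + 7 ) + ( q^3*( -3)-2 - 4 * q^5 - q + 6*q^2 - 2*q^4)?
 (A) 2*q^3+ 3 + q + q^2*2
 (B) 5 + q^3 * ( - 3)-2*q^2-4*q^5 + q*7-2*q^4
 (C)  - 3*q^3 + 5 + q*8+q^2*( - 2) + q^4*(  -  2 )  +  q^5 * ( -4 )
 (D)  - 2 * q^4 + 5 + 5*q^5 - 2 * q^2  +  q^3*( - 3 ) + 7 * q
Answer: B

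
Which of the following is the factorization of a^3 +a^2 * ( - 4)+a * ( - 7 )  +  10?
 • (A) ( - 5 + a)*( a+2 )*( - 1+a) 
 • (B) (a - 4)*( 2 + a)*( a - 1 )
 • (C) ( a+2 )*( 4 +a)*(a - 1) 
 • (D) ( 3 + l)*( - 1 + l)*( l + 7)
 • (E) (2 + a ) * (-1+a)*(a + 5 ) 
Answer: A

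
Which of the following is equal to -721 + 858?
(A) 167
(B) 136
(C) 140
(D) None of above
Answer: D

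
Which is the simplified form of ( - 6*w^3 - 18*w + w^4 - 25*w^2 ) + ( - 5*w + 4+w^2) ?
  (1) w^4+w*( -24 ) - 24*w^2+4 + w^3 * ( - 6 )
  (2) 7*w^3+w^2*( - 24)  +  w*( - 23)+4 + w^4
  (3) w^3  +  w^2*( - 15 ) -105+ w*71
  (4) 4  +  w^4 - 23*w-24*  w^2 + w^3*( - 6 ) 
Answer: 4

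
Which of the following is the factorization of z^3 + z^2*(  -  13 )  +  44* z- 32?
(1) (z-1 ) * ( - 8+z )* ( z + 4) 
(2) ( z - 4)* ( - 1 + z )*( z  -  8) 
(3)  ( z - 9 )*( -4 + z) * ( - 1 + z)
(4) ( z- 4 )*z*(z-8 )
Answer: 2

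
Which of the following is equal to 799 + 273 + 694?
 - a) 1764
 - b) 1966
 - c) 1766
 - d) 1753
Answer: c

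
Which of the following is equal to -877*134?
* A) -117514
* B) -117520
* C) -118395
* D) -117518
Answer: D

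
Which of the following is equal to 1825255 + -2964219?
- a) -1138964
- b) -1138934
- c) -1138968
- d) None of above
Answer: a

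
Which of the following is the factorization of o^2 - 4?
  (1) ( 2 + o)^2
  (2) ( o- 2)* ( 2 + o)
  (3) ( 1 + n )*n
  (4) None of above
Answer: 2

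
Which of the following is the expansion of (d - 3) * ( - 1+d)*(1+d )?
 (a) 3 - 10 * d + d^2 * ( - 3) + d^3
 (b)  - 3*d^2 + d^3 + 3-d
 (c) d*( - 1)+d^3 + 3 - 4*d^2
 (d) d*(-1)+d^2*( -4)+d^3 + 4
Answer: b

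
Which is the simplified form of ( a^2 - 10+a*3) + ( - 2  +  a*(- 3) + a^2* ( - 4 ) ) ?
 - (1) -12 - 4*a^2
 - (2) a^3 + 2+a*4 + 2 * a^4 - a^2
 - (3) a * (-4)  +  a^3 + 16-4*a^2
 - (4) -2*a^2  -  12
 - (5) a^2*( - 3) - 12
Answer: 5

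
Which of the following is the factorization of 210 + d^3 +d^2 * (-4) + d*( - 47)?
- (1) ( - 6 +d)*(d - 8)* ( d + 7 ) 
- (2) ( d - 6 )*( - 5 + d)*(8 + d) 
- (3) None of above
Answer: 3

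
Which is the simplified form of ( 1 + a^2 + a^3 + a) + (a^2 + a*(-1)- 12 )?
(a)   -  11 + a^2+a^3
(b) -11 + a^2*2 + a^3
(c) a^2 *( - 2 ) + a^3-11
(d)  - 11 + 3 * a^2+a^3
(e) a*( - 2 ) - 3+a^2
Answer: b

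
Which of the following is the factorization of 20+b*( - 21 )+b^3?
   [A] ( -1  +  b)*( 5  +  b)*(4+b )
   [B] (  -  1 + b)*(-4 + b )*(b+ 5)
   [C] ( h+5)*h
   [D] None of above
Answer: B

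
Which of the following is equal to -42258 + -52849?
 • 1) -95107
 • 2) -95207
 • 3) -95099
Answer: 1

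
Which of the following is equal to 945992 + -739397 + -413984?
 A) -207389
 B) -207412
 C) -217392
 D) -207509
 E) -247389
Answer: A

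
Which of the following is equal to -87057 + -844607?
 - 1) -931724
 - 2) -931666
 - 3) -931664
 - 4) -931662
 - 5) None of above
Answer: 3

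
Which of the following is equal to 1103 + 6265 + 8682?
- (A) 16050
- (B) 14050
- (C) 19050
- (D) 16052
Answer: A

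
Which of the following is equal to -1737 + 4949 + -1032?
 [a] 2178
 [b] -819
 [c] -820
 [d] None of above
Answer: d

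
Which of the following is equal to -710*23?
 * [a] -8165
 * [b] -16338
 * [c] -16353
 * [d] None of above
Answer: d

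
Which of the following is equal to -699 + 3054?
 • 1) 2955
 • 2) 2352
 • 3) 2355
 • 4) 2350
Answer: 3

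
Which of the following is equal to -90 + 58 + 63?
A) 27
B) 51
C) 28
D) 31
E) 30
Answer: D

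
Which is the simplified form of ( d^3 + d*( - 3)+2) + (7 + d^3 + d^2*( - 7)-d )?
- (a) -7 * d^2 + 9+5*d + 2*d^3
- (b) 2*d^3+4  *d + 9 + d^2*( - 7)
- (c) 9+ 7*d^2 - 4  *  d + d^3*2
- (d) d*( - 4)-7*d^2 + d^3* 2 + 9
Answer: d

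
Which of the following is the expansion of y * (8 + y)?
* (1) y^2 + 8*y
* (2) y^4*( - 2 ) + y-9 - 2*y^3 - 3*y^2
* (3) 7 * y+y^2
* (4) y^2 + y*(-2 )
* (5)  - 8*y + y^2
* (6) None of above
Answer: 1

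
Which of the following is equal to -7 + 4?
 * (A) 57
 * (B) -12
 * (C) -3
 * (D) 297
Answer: C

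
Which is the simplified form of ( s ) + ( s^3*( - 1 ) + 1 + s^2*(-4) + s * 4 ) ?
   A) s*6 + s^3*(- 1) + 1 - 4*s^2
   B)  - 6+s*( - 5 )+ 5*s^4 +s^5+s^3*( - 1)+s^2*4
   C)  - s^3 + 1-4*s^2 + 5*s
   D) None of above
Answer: C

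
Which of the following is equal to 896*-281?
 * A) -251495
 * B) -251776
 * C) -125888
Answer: B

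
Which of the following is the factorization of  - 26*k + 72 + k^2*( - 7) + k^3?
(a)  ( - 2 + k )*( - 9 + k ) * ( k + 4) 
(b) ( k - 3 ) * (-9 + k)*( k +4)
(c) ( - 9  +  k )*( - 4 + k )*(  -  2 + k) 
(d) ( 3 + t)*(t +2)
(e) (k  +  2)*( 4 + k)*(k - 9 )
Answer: a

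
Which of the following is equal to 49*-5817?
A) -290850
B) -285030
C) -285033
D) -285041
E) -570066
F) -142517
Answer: C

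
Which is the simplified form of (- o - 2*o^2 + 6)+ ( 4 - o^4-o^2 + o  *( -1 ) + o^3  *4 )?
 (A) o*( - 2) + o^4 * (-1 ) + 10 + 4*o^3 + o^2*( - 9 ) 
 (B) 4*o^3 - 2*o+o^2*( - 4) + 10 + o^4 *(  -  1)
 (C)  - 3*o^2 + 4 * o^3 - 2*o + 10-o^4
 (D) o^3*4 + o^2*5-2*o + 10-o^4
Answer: C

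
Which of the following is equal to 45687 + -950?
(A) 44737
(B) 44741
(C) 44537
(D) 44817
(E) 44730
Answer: A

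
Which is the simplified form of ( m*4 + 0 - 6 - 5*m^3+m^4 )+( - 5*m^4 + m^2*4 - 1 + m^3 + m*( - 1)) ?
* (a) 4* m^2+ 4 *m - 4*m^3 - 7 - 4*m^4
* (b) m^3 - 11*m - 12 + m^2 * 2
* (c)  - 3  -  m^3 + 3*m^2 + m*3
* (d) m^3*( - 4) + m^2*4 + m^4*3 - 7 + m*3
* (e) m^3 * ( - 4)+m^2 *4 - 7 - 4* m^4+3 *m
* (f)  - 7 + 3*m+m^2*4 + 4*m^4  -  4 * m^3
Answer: e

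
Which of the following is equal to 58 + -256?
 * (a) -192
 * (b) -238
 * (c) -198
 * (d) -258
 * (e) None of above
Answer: c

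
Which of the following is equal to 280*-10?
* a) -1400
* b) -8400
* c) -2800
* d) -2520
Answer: c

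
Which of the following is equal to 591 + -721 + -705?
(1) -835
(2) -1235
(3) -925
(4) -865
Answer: 1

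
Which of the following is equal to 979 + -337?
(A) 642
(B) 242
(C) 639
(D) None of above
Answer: A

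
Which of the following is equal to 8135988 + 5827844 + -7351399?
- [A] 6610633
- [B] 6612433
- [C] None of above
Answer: B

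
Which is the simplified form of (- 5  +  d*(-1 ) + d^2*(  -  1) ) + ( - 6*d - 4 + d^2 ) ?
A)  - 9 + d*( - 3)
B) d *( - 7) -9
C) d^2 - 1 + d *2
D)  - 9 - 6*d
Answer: B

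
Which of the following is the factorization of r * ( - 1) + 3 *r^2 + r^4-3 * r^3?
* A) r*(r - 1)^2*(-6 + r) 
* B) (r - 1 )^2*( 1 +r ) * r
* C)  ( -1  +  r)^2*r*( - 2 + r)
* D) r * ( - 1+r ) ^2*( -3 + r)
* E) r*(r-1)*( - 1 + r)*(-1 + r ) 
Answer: E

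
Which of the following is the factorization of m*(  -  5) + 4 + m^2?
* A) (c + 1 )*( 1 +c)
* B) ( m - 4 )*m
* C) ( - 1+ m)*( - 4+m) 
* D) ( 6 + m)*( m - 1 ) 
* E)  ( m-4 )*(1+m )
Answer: C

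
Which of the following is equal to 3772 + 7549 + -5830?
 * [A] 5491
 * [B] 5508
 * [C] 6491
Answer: A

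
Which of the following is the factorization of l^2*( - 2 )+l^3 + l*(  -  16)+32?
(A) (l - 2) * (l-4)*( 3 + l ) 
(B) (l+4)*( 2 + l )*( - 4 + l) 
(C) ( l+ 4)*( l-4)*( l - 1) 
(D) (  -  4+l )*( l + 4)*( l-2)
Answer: D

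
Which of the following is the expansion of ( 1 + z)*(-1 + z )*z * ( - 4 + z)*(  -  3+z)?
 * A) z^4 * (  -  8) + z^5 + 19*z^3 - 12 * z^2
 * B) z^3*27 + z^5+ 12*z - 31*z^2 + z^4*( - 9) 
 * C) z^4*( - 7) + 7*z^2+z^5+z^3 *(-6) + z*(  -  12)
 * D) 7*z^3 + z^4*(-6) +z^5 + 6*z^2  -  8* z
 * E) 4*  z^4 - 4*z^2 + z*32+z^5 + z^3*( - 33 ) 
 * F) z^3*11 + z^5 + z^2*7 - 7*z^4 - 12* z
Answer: F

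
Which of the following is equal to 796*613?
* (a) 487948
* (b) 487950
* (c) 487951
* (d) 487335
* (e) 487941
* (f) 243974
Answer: a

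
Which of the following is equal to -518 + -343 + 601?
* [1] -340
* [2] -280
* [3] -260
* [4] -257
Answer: 3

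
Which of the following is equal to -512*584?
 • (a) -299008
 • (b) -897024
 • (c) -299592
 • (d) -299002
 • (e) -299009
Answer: a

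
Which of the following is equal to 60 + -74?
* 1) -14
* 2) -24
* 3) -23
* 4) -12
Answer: 1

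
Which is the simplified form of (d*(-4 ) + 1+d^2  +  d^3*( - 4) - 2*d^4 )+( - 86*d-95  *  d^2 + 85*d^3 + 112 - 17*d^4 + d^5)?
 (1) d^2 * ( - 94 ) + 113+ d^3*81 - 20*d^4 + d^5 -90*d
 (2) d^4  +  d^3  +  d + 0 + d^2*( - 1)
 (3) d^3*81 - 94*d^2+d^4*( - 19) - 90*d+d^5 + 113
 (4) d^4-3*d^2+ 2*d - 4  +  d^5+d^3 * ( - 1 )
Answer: 3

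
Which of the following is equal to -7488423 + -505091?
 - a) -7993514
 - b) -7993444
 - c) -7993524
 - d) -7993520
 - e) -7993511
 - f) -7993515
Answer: a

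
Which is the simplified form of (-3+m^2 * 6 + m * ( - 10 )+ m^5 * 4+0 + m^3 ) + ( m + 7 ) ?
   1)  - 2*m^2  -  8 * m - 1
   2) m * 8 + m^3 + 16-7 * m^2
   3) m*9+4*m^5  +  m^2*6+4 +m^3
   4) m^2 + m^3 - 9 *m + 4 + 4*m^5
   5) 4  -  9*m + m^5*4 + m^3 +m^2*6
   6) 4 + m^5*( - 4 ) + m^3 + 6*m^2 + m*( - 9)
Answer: 5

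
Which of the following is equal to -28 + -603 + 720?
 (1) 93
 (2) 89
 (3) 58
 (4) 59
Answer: 2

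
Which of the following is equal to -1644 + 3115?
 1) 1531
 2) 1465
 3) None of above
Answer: 3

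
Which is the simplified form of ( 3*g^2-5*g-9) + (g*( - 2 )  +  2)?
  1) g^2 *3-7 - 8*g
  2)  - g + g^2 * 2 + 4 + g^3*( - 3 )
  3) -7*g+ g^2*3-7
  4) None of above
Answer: 3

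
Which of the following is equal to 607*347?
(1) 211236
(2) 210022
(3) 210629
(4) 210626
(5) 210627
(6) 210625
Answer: 3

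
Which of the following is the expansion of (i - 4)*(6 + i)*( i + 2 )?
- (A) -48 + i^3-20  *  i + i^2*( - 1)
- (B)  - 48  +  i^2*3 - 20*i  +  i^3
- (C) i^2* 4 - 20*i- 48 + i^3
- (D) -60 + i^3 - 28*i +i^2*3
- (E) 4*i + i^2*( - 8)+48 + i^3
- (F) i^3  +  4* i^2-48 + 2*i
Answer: C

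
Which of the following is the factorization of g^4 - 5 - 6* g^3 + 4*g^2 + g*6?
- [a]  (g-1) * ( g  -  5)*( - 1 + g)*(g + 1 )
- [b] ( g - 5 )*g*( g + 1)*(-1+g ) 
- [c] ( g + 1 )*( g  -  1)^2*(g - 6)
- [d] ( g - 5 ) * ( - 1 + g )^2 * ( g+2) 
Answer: a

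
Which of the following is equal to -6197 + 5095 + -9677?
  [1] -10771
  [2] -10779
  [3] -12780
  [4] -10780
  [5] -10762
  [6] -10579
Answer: 2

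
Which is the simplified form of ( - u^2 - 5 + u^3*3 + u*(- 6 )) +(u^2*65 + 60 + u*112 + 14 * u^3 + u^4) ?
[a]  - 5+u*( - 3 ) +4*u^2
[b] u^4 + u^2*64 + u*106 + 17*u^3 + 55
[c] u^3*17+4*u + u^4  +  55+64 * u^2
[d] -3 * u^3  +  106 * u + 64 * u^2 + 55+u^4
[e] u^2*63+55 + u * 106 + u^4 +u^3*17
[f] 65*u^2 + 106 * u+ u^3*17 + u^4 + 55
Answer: b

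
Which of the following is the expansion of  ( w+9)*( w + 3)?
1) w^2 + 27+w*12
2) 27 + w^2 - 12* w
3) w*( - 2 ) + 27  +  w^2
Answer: 1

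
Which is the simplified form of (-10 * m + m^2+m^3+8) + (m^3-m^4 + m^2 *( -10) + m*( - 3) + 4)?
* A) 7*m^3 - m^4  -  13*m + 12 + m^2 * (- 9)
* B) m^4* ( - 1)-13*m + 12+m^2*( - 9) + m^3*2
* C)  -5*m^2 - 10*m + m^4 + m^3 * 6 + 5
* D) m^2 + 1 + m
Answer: B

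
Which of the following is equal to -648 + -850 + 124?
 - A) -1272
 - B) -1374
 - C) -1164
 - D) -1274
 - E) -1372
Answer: B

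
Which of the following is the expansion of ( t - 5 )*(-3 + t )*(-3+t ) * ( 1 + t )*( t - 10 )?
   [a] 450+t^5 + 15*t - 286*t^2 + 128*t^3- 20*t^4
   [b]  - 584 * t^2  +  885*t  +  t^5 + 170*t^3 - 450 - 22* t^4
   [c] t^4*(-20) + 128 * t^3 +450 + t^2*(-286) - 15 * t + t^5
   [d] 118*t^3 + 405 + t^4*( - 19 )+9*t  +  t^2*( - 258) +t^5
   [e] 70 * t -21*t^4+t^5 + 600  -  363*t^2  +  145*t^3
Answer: a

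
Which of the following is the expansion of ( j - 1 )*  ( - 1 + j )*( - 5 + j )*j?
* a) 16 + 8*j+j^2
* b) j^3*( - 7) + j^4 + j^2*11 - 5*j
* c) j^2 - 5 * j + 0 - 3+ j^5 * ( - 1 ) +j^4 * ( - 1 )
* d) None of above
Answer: b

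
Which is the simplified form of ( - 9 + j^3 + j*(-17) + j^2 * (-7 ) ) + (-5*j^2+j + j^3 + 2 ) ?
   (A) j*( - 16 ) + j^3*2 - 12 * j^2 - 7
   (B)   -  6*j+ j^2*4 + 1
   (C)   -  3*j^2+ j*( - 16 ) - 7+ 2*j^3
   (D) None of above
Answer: A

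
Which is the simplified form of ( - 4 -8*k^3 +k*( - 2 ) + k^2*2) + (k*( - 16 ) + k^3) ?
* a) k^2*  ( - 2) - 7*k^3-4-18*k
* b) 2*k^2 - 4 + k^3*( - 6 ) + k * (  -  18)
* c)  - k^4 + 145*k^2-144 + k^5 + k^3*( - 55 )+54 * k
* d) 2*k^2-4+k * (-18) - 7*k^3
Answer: d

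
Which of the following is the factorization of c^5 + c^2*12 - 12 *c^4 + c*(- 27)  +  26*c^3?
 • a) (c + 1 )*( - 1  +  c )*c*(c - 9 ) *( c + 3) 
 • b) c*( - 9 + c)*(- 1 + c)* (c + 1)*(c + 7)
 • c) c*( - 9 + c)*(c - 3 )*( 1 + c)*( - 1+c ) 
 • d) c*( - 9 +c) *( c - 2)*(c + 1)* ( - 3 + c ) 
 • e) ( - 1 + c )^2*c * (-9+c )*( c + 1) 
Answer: c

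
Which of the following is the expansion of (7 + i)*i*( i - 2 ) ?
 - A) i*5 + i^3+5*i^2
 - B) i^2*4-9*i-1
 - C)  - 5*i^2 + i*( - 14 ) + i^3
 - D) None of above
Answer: D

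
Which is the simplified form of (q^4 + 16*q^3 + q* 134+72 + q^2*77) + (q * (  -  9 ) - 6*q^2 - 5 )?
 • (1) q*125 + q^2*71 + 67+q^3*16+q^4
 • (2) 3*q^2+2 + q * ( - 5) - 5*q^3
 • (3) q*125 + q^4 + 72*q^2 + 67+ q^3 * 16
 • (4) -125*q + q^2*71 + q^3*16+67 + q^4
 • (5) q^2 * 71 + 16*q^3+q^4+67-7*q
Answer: 1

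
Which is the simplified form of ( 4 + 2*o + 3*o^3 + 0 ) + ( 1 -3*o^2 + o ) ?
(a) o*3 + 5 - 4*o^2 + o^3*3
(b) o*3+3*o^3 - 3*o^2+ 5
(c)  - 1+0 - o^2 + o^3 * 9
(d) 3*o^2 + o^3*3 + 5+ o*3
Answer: b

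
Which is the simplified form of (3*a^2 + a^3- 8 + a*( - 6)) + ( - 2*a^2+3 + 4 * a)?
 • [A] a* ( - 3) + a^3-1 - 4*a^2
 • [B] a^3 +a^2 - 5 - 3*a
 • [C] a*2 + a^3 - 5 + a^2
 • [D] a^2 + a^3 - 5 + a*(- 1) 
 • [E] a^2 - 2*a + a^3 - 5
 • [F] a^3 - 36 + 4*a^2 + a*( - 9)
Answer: E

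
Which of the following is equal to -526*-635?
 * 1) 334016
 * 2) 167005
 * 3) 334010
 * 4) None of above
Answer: 3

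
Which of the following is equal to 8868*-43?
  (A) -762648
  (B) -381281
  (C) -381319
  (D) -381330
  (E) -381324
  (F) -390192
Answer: E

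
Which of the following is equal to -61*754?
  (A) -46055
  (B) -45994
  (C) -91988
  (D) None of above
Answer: B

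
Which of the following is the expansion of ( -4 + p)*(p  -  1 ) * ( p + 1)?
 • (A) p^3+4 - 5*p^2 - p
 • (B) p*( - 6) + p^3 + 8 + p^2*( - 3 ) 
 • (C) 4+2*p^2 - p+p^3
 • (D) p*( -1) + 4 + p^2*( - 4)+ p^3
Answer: D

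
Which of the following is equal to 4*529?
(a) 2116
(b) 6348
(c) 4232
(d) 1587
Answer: a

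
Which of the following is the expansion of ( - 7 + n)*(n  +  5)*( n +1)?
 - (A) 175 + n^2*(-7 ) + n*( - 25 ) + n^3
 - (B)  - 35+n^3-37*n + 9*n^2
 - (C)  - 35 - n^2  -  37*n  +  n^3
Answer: C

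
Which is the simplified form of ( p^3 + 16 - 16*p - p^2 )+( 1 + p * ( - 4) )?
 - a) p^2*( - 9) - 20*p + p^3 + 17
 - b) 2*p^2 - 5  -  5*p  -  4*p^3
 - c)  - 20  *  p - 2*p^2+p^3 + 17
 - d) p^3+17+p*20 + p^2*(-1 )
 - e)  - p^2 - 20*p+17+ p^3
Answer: e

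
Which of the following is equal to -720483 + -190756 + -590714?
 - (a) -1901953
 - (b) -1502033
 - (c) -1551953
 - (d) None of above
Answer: d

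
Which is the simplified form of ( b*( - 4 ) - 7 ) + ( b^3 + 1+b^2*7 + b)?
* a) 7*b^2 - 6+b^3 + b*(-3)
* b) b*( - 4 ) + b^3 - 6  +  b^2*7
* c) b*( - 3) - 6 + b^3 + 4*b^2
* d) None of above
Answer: a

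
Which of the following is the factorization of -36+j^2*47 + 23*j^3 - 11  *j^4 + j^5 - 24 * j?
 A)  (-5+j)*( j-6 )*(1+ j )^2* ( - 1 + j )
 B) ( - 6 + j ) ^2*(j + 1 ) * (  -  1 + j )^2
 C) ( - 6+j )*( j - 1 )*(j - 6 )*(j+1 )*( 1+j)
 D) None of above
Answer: C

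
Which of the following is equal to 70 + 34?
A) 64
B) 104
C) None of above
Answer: B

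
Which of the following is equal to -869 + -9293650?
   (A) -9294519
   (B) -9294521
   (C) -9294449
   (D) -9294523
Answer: A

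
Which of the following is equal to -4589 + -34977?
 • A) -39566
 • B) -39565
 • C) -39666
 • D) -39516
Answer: A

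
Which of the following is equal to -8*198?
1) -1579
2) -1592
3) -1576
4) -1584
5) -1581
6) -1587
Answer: 4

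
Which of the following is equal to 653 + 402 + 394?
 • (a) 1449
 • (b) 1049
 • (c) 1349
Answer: a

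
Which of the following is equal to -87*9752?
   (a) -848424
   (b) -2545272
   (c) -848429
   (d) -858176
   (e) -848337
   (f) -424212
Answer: a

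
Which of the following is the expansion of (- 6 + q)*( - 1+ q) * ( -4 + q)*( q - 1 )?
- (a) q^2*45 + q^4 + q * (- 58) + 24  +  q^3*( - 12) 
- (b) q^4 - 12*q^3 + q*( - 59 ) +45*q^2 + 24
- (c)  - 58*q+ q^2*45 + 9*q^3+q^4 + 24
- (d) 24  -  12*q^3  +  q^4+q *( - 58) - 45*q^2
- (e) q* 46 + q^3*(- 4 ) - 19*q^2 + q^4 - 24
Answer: a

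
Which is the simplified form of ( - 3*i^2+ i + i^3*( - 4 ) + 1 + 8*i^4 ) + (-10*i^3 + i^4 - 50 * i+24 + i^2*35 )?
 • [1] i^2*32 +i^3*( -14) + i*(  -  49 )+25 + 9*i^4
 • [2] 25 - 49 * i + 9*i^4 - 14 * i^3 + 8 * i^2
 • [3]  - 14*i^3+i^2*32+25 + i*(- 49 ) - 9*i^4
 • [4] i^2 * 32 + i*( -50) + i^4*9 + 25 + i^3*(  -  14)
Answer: 1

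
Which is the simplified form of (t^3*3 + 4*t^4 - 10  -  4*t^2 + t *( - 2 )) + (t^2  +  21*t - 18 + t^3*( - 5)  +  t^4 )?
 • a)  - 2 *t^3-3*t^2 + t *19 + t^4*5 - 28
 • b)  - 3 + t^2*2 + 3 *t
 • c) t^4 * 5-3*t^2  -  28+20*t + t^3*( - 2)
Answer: a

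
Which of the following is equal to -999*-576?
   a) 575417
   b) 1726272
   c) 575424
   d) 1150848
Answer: c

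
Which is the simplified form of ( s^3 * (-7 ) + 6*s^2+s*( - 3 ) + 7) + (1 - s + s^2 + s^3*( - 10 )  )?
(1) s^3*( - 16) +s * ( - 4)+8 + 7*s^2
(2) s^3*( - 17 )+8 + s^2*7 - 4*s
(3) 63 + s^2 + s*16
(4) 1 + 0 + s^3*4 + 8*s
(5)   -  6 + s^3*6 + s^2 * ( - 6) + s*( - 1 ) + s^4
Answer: 2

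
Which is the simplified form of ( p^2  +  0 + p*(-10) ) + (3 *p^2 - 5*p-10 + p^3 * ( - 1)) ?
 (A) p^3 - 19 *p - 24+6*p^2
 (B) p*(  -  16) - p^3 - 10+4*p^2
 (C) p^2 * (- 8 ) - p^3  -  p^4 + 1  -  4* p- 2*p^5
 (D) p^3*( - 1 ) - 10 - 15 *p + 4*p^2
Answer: D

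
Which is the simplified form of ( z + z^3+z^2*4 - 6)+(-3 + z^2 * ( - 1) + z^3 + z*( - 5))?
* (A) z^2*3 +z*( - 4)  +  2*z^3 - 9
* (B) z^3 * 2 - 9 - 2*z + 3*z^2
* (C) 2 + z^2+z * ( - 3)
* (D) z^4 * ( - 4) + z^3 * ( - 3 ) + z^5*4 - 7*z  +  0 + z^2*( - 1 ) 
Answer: A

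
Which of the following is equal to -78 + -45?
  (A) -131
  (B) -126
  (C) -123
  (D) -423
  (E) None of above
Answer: C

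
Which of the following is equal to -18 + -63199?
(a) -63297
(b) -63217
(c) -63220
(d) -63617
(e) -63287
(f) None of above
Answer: b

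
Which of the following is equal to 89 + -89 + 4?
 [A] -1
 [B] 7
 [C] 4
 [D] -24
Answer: C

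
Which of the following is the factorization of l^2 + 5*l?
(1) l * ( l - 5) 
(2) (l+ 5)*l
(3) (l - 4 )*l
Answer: 2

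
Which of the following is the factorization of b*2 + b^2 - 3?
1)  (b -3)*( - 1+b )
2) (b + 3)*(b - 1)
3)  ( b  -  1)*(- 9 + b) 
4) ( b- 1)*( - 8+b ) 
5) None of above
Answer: 2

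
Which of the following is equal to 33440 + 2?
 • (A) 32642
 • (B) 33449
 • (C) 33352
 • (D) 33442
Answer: D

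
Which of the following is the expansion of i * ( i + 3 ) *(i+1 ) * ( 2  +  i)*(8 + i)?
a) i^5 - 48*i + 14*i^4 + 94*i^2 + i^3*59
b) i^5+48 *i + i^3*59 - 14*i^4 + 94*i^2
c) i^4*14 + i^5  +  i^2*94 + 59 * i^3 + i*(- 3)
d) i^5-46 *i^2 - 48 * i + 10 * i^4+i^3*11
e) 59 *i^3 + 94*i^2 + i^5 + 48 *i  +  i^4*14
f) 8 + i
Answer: e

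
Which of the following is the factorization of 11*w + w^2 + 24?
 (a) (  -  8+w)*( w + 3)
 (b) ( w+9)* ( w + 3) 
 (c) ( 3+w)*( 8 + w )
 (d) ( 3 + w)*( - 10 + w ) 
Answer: c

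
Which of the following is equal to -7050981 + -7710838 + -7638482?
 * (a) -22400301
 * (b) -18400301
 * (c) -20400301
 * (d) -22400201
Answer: a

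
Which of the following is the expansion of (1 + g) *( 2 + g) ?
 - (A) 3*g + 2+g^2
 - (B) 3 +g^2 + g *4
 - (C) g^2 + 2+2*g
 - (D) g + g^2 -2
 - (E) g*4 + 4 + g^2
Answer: A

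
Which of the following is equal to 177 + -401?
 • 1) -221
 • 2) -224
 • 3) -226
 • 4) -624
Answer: 2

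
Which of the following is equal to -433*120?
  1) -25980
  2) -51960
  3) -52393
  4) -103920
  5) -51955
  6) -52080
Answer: 2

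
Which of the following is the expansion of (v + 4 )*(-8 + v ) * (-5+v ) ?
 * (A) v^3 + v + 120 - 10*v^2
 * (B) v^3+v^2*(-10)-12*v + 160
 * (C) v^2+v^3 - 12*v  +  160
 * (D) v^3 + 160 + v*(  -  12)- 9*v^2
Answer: D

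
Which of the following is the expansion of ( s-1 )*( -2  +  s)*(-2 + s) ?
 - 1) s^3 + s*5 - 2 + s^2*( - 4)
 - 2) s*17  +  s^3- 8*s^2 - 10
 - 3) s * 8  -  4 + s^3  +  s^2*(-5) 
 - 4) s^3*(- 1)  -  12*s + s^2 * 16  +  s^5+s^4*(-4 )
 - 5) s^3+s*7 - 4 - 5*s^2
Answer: 3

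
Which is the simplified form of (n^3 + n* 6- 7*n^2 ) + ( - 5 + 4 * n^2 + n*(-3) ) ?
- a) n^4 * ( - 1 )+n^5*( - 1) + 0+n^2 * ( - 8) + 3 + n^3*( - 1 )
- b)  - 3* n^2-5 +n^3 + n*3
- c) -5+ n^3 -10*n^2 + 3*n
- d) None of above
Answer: b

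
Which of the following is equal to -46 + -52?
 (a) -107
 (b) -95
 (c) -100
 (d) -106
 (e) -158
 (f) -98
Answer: f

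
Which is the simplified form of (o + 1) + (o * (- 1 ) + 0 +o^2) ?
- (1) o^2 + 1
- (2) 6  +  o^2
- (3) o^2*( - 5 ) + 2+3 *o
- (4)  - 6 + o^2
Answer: 1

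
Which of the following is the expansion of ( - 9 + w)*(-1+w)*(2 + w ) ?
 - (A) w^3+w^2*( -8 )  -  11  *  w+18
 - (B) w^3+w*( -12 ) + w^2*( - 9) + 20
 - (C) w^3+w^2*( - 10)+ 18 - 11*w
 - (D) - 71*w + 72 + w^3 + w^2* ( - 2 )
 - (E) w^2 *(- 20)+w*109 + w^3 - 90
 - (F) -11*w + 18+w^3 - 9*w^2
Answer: A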